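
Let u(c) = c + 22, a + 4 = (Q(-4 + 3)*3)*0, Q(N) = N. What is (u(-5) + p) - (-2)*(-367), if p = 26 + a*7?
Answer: -719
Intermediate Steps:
a = -4 (a = -4 + ((-4 + 3)*3)*0 = -4 - 1*3*0 = -4 - 3*0 = -4 + 0 = -4)
u(c) = 22 + c
p = -2 (p = 26 - 4*7 = 26 - 28 = -2)
(u(-5) + p) - (-2)*(-367) = ((22 - 5) - 2) - (-2)*(-367) = (17 - 2) - 2*367 = 15 - 734 = -719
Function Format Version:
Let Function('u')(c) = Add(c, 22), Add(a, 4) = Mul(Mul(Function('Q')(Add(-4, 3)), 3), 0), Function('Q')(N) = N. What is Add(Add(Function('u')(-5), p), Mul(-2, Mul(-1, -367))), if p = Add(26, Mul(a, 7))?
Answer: -719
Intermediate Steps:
a = -4 (a = Add(-4, Mul(Mul(Add(-4, 3), 3), 0)) = Add(-4, Mul(Mul(-1, 3), 0)) = Add(-4, Mul(-3, 0)) = Add(-4, 0) = -4)
Function('u')(c) = Add(22, c)
p = -2 (p = Add(26, Mul(-4, 7)) = Add(26, -28) = -2)
Add(Add(Function('u')(-5), p), Mul(-2, Mul(-1, -367))) = Add(Add(Add(22, -5), -2), Mul(-2, Mul(-1, -367))) = Add(Add(17, -2), Mul(-2, 367)) = Add(15, -734) = -719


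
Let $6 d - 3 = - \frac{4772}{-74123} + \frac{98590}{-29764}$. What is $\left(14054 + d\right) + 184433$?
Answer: $\frac{62557332455389}{315170996} \approx 1.9849 \cdot 10^{5}$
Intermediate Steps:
$d = - \frac{13027663}{315170996}$ ($d = \frac{1}{2} + \frac{- \frac{4772}{-74123} + \frac{98590}{-29764}}{6} = \frac{1}{2} + \frac{\left(-4772\right) \left(- \frac{1}{74123}\right) + 98590 \left(- \frac{1}{29764}\right)}{6} = \frac{1}{2} + \frac{\frac{4772}{74123} - \frac{49295}{14882}}{6} = \frac{1}{2} + \frac{1}{6} \left(- \frac{511839483}{157585498}\right) = \frac{1}{2} - \frac{170613161}{315170996} = - \frac{13027663}{315170996} \approx -0.041335$)
$\left(14054 + d\right) + 184433 = \left(14054 - \frac{13027663}{315170996}\right) + 184433 = \frac{4429400150121}{315170996} + 184433 = \frac{62557332455389}{315170996}$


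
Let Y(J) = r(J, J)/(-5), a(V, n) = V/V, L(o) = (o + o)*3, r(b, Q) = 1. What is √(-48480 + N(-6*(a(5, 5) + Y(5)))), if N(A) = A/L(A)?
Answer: I*√1745274/6 ≈ 220.18*I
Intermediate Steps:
L(o) = 6*o (L(o) = (2*o)*3 = 6*o)
a(V, n) = 1
Y(J) = -⅕ (Y(J) = 1/(-5) = 1*(-⅕) = -⅕)
N(A) = ⅙ (N(A) = A/((6*A)) = A*(1/(6*A)) = ⅙)
√(-48480 + N(-6*(a(5, 5) + Y(5)))) = √(-48480 + ⅙) = √(-290879/6) = I*√1745274/6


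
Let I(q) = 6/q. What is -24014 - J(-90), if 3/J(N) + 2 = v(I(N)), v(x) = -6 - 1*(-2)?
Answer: -48027/2 ≈ -24014.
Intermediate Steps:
v(x) = -4 (v(x) = -6 + 2 = -4)
J(N) = -½ (J(N) = 3/(-2 - 4) = 3/(-6) = 3*(-⅙) = -½)
-24014 - J(-90) = -24014 - 1*(-½) = -24014 + ½ = -48027/2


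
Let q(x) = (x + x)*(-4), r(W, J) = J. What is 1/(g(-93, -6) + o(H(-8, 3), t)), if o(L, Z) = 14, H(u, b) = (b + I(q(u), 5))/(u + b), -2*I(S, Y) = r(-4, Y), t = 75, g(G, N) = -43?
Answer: -1/29 ≈ -0.034483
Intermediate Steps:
q(x) = -8*x (q(x) = (2*x)*(-4) = -8*x)
I(S, Y) = -Y/2
H(u, b) = (-5/2 + b)/(b + u) (H(u, b) = (b - ½*5)/(u + b) = (b - 5/2)/(b + u) = (-5/2 + b)/(b + u))
1/(g(-93, -6) + o(H(-8, 3), t)) = 1/(-43 + 14) = 1/(-29) = -1/29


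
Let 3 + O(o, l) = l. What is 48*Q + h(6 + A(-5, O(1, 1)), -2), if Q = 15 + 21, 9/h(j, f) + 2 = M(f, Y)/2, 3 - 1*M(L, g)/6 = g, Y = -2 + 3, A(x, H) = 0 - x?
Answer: 6921/4 ≈ 1730.3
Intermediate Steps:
O(o, l) = -3 + l
A(x, H) = -x
Y = 1
M(L, g) = 18 - 6*g
h(j, f) = 9/4 (h(j, f) = 9/(-2 + (18 - 6*1)/2) = 9/(-2 + (18 - 6)*(½)) = 9/(-2 + 12*(½)) = 9/(-2 + 6) = 9/4)
Q = 36
48*Q + h(6 + A(-5, O(1, 1)), -2) = 48*36 + 9/4 = 1728 + 9/4 = 6921/4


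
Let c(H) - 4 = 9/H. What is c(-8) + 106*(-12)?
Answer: -10153/8 ≈ -1269.1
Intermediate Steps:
c(H) = 4 + 9/H
c(-8) + 106*(-12) = (4 + 9/(-8)) + 106*(-12) = (4 + 9*(-1/8)) - 1272 = (4 - 9/8) - 1272 = 23/8 - 1272 = -10153/8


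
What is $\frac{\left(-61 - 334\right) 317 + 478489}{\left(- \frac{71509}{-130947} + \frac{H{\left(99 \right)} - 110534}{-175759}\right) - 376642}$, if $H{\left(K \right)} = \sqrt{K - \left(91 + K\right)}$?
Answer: $- \frac{35239953346256977329691671416037}{37570851808438957050677062670894} + \frac{532341543354772896747 i \sqrt{91}}{37570851808438957050677062670894} \approx -0.93796 + 1.3516 \cdot 10^{-10} i$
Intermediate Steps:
$H{\left(K \right)} = i \sqrt{91}$ ($H{\left(K \right)} = \sqrt{-91} = i \sqrt{91}$)
$\frac{\left(-61 - 334\right) 317 + 478489}{\left(- \frac{71509}{-130947} + \frac{H{\left(99 \right)} - 110534}{-175759}\right) - 376642} = \frac{\left(-61 - 334\right) 317 + 478489}{\left(- \frac{71509}{-130947} + \frac{i \sqrt{91} - 110534}{-175759}\right) - 376642} = \frac{\left(-395\right) 317 + 478489}{\left(\left(-71509\right) \left(- \frac{1}{130947}\right) + \left(i \sqrt{91} - 110534\right) \left(- \frac{1}{175759}\right)\right) - 376642} = \frac{-125215 + 478489}{\left(\frac{71509}{130947} + \left(-110534 + i \sqrt{91}\right) \left(- \frac{1}{175759}\right)\right) - 376642} = \frac{353274}{\left(\frac{71509}{130947} + \left(\frac{110534}{175759} - \frac{i \sqrt{91}}{175759}\right)\right) - 376642} = \frac{353274}{\left(\frac{27042446029}{23015113773} - \frac{i \sqrt{91}}{175759}\right) - 376642} = \frac{353274}{- \frac{8668431439244237}{23015113773} - \frac{i \sqrt{91}}{175759}}$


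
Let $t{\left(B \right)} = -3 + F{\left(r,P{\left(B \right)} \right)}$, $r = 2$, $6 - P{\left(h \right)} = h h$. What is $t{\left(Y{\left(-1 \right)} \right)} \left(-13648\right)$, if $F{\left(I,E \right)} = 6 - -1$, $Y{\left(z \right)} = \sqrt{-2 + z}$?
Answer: $-54592$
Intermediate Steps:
$P{\left(h \right)} = 6 - h^{2}$ ($P{\left(h \right)} = 6 - h h = 6 - h^{2}$)
$F{\left(I,E \right)} = 7$ ($F{\left(I,E \right)} = 6 + 1 = 7$)
$t{\left(B \right)} = 4$ ($t{\left(B \right)} = -3 + 7 = 4$)
$t{\left(Y{\left(-1 \right)} \right)} \left(-13648\right) = 4 \left(-13648\right) = -54592$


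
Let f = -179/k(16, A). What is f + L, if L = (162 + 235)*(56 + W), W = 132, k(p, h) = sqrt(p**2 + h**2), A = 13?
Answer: 74636 - 179*sqrt(17)/85 ≈ 74627.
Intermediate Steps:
k(p, h) = sqrt(h**2 + p**2)
L = 74636 (L = (162 + 235)*(56 + 132) = 397*188 = 74636)
f = -179*sqrt(17)/85 (f = -179/sqrt(13**2 + 16**2) = -179/sqrt(169 + 256) = -179*sqrt(17)/85 ≈ -8.6828)
f + L = -179*sqrt(17)/85 + 74636 = 74636 - 179*sqrt(17)/85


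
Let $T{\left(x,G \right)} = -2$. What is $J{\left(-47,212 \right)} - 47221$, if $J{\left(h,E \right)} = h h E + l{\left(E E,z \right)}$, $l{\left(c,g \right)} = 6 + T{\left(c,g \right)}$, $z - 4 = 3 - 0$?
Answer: $421091$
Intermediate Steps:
$z = 7$ ($z = 4 + \left(3 - 0\right) = 4 + \left(3 + 0\right) = 4 + 3 = 7$)
$l{\left(c,g \right)} = 4$ ($l{\left(c,g \right)} = 6 - 2 = 4$)
$J{\left(h,E \right)} = 4 + E h^{2}$ ($J{\left(h,E \right)} = h h E + 4 = h^{2} E + 4 = E h^{2} + 4 = 4 + E h^{2}$)
$J{\left(-47,212 \right)} - 47221 = \left(4 + 212 \left(-47\right)^{2}\right) - 47221 = \left(4 + 212 \cdot 2209\right) - 47221 = \left(4 + 468308\right) - 47221 = 468312 - 47221 = 421091$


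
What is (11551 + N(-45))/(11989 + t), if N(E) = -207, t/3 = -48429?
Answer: -5672/66649 ≈ -0.085103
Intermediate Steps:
t = -145287 (t = 3*(-48429) = -145287)
(11551 + N(-45))/(11989 + t) = (11551 - 207)/(11989 - 145287) = 11344/(-133298) = 11344*(-1/133298) = -5672/66649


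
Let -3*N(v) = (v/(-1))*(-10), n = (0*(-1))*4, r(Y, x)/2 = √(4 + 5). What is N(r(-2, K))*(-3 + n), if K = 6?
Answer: 60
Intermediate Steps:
r(Y, x) = 6 (r(Y, x) = 2*√(4 + 5) = 2*√9 = 2*3 = 6)
n = 0 (n = 0*4 = 0)
N(v) = -10*v/3 (N(v) = -v/(-1)*(-10)/3 = -v*(-1)*(-10)/3 = -(-v)*(-10)/3 = -10*v/3)
N(r(-2, K))*(-3 + n) = (-10/3*6)*(-3 + 0) = -20*(-3) = 60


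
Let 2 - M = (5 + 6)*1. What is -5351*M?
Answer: 48159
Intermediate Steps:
M = -9 (M = 2 - (5 + 6) = 2 - 11 = -9)
-5351*M = -5351*(-9) = 48159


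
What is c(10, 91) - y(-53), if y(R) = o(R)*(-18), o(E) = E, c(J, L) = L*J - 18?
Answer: -62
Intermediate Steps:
c(J, L) = -18 + J*L (c(J, L) = J*L - 18 = -18 + J*L)
y(R) = -18*R (y(R) = R*(-18) = -18*R)
c(10, 91) - y(-53) = (-18 + 10*91) - (-18)*(-53) = (-18 + 910) - 1*954 = 892 - 954 = -62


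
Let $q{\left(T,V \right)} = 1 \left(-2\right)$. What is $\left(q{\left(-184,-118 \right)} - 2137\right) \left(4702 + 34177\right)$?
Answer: $-83162181$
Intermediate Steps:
$q{\left(T,V \right)} = -2$
$\left(q{\left(-184,-118 \right)} - 2137\right) \left(4702 + 34177\right) = \left(-2 - 2137\right) \left(4702 + 34177\right) = \left(-2139\right) 38879 = -83162181$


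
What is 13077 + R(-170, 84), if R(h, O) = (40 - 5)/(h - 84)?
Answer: 3321523/254 ≈ 13077.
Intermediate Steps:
R(h, O) = 35/(-84 + h)
13077 + R(-170, 84) = 13077 + 35/(-84 - 170) = 13077 + 35/(-254) = 13077 + 35*(-1/254) = 13077 - 35/254 = 3321523/254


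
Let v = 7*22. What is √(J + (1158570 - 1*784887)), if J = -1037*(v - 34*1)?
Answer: √249243 ≈ 499.24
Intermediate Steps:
v = 154
J = -124440 (J = -1037*(154 - 34*1) = -1037*(154 - 34) = -1037*120 = -124440)
√(J + (1158570 - 1*784887)) = √(-124440 + (1158570 - 1*784887)) = √(-124440 + (1158570 - 784887)) = √(-124440 + 373683) = √249243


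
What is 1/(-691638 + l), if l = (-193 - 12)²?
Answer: -1/649613 ≈ -1.5394e-6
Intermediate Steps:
l = 42025 (l = (-205)² = 42025)
1/(-691638 + l) = 1/(-691638 + 42025) = 1/(-649613) = -1/649613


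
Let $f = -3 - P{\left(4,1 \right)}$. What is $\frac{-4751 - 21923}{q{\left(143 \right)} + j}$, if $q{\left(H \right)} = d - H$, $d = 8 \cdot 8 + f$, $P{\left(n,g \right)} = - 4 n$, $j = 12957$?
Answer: $- \frac{26674}{12891} \approx -2.0692$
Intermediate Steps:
$f = 13$ ($f = -3 - \left(-4\right) 4 = -3 - -16 = -3 + 16 = 13$)
$d = 77$ ($d = 8 \cdot 8 + 13 = 64 + 13 = 77$)
$q{\left(H \right)} = 77 - H$
$\frac{-4751 - 21923}{q{\left(143 \right)} + j} = \frac{-4751 - 21923}{\left(77 - 143\right) + 12957} = - \frac{26674}{\left(77 - 143\right) + 12957} = - \frac{26674}{-66 + 12957} = - \frac{26674}{12891}$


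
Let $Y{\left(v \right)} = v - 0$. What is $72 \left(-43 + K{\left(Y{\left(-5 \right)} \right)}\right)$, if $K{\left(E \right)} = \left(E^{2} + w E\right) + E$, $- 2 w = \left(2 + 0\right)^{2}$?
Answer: $-936$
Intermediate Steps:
$Y{\left(v \right)} = v$ ($Y{\left(v \right)} = v + 0 = v$)
$w = -2$ ($w = - \frac{\left(2 + 0\right)^{2}}{2} = - \frac{2^{2}}{2} = \left(- \frac{1}{2}\right) 4 = -2$)
$K{\left(E \right)} = E^{2} - E$ ($K{\left(E \right)} = \left(E^{2} - 2 E\right) + E = E^{2} - E$)
$72 \left(-43 + K{\left(Y{\left(-5 \right)} \right)}\right) = 72 \left(-43 - 5 \left(-1 - 5\right)\right) = 72 \left(-43 - -30\right) = 72 \left(-43 + 30\right) = 72 \left(-13\right) = -936$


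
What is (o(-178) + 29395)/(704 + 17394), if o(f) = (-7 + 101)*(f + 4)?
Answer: 13039/18098 ≈ 0.72047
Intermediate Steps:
o(f) = 376 + 94*f (o(f) = 94*(4 + f) = 376 + 94*f)
(o(-178) + 29395)/(704 + 17394) = ((376 + 94*(-178)) + 29395)/(704 + 17394) = ((376 - 16732) + 29395)/18098 = (-16356 + 29395)*(1/18098) = 13039*(1/18098) = 13039/18098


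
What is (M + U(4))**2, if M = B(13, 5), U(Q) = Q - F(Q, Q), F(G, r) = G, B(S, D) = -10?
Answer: 100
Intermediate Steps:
U(Q) = 0 (U(Q) = Q - Q = 0)
M = -10
(M + U(4))**2 = (-10 + 0)**2 = (-10)**2 = 100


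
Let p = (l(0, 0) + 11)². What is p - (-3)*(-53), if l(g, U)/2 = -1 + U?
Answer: -78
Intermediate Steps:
l(g, U) = -2 + 2*U (l(g, U) = 2*(-1 + U) = -2 + 2*U)
p = 81 (p = ((-2 + 2*0) + 11)² = ((-2 + 0) + 11)² = (-2 + 11)² = 9² = 81)
p - (-3)*(-53) = 81 - (-3)*(-53) = 81 - 1*159 = 81 - 159 = -78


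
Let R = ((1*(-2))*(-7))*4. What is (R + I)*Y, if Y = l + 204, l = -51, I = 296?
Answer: 53856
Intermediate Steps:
Y = 153 (Y = -51 + 204 = 153)
R = 56 (R = -2*(-7)*4 = 14*4 = 56)
(R + I)*Y = (56 + 296)*153 = 352*153 = 53856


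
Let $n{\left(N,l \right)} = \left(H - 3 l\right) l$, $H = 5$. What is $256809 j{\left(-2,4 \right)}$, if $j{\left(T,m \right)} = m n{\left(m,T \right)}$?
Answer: $-22599192$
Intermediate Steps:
$n{\left(N,l \right)} = l \left(5 - 3 l\right)$ ($n{\left(N,l \right)} = \left(5 - 3 l\right) l = l \left(5 - 3 l\right)$)
$j{\left(T,m \right)} = T m \left(5 - 3 T\right)$ ($j{\left(T,m \right)} = m T \left(5 - 3 T\right) = T m \left(5 - 3 T\right)$)
$256809 j{\left(-2,4 \right)} = 256809 \left(\left(-2\right) 4 \left(5 - -6\right)\right) = 256809 \left(\left(-2\right) 4 \left(5 + 6\right)\right) = 256809 \left(\left(-2\right) 4 \cdot 11\right) = 256809 \left(-88\right) = -22599192$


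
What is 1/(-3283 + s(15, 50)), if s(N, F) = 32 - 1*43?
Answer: -1/3294 ≈ -0.00030358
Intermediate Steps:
s(N, F) = -11 (s(N, F) = 32 - 43 = -11)
1/(-3283 + s(15, 50)) = 1/(-3283 - 11) = 1/(-3294) = -1/3294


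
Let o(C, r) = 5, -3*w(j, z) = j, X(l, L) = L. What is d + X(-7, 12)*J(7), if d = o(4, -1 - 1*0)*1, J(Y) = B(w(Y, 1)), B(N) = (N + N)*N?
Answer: 407/3 ≈ 135.67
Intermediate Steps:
w(j, z) = -j/3
B(N) = 2*N² (B(N) = (2*N)*N = 2*N²)
J(Y) = 2*Y²/9 (J(Y) = 2*(-Y/3)² = 2*(Y²/9) = 2*Y²/9)
d = 5 (d = 5*1 = 5)
d + X(-7, 12)*J(7) = 5 + 12*((2/9)*7²) = 5 + 12*((2/9)*49) = 5 + 12*(98/9) = 5 + 392/3 = 407/3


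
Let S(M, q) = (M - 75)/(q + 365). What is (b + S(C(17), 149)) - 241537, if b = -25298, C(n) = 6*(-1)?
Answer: -137153271/514 ≈ -2.6684e+5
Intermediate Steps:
C(n) = -6
S(M, q) = (-75 + M)/(365 + q)
(b + S(C(17), 149)) - 241537 = (-25298 + (-75 - 6)/(365 + 149)) - 241537 = (-25298 - 81/514) - 241537 = -13003253/514 - 241537 = -137153271/514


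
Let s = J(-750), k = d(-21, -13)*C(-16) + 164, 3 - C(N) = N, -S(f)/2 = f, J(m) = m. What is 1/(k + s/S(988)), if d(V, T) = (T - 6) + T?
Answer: -988/438297 ≈ -0.0022542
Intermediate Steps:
S(f) = -2*f
C(N) = 3 - N
d(V, T) = -6 + 2*T (d(V, T) = (-6 + T) + T = -6 + 2*T)
k = -444 (k = (-6 + 2*(-13))*(3 - 1*(-16)) + 164 = (-6 - 26)*(3 + 16) + 164 = -32*19 + 164 = -608 + 164 = -444)
s = -750
1/(k + s/S(988)) = 1/(-444 - 750/((-2*988))) = 1/(-444 - 750/(-1976)) = 1/(-444 - 750*(-1/1976)) = 1/(-444 + 375/988) = 1/(-438297/988) = -988/438297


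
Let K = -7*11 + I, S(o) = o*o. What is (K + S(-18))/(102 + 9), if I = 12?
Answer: 7/3 ≈ 2.3333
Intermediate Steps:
S(o) = o**2
K = -65 (K = -7*11 + 12 = -77 + 12 = -65)
(K + S(-18))/(102 + 9) = (-65 + (-18)**2)/(102 + 9) = (-65 + 324)/111 = 259*(1/111) = 7/3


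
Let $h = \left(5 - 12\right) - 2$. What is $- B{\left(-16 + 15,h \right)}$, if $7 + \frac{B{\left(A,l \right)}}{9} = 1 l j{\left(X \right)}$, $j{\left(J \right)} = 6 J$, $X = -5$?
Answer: $-2367$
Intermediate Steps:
$h = -9$ ($h = -7 - 2 = -9$)
$B{\left(A,l \right)} = -63 - 270 l$ ($B{\left(A,l \right)} = -63 + 9 \cdot 1 l 6 \left(-5\right) = -63 + 9 l \left(-30\right) = -63 + 9 \left(- 30 l\right) = -63 - 270 l$)
$- B{\left(-16 + 15,h \right)} = - (-63 - -2430) = - (-63 + 2430) = \left(-1\right) 2367 = -2367$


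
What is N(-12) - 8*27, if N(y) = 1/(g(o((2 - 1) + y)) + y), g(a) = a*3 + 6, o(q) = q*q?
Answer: -77111/357 ≈ -216.00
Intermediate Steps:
o(q) = q²
g(a) = 6 + 3*a (g(a) = 3*a + 6 = 6 + 3*a)
N(y) = 1/(6 + y + 3*(1 + y)²) (N(y) = 1/((6 + 3*((2 - 1) + y)²) + y) = 1/((6 + 3*(1 + y)²) + y) = 1/(6 + y + 3*(1 + y)²))
N(-12) - 8*27 = 1/(6 - 12 + 3*(1 - 12)²) - 8*27 = 1/(6 - 12 + 3*(-11)²) - 216 = 1/(6 - 12 + 3*121) - 216 = 1/(6 - 12 + 363) - 216 = 1/357 - 216 = -77111/357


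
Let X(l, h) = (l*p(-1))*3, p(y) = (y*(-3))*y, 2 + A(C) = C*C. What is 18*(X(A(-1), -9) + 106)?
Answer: 2070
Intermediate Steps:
A(C) = -2 + C² (A(C) = -2 + C*C = -2 + C²)
p(y) = -3*y² (p(y) = (-3*y)*y = -3*y²)
X(l, h) = -9*l (X(l, h) = (l*(-3*(-1)²))*3 = (l*(-3*1))*3 = (l*(-3))*3 = -3*l*3 = -9*l)
18*(X(A(-1), -9) + 106) = 18*(-9*(-2 + (-1)²) + 106) = 18*(-9*(-2 + 1) + 106) = 18*(-9*(-1) + 106) = 18*(9 + 106) = 18*115 = 2070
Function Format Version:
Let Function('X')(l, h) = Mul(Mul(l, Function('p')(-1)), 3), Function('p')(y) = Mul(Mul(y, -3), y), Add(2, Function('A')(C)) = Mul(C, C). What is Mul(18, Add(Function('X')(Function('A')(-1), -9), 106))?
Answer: 2070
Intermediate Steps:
Function('A')(C) = Add(-2, Pow(C, 2)) (Function('A')(C) = Add(-2, Mul(C, C)) = Add(-2, Pow(C, 2)))
Function('p')(y) = Mul(-3, Pow(y, 2)) (Function('p')(y) = Mul(Mul(-3, y), y) = Mul(-3, Pow(y, 2)))
Function('X')(l, h) = Mul(-9, l) (Function('X')(l, h) = Mul(Mul(l, Mul(-3, Pow(-1, 2))), 3) = Mul(Mul(l, Mul(-3, 1)), 3) = Mul(Mul(l, -3), 3) = Mul(Mul(-3, l), 3) = Mul(-9, l))
Mul(18, Add(Function('X')(Function('A')(-1), -9), 106)) = Mul(18, Add(Mul(-9, Add(-2, Pow(-1, 2))), 106)) = Mul(18, Add(Mul(-9, Add(-2, 1)), 106)) = Mul(18, Add(Mul(-9, -1), 106)) = Mul(18, Add(9, 106)) = Mul(18, 115) = 2070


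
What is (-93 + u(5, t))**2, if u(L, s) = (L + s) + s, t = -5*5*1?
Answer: 19044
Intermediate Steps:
t = -25 (t = -25*1 = -25)
u(L, s) = L + 2*s
(-93 + u(5, t))**2 = (-93 + (5 + 2*(-25)))**2 = (-93 + (5 - 50))**2 = (-93 - 45)**2 = (-138)**2 = 19044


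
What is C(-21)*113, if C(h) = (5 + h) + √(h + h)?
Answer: -1808 + 113*I*√42 ≈ -1808.0 + 732.32*I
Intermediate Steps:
C(h) = 5 + h + √2*√h (C(h) = (5 + h) + √(2*h) = (5 + h) + √2*√h = 5 + h + √2*√h)
C(-21)*113 = (5 - 21 + √2*√(-21))*113 = (5 - 21 + √2*(I*√21))*113 = (5 - 21 + I*√42)*113 = (-16 + I*√42)*113 = -1808 + 113*I*√42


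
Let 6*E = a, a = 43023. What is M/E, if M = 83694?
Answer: 167388/14341 ≈ 11.672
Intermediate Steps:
E = 14341/2 (E = (1/6)*43023 = 14341/2 ≈ 7170.5)
M/E = 83694/(14341/2) = 83694*(2/14341) = 167388/14341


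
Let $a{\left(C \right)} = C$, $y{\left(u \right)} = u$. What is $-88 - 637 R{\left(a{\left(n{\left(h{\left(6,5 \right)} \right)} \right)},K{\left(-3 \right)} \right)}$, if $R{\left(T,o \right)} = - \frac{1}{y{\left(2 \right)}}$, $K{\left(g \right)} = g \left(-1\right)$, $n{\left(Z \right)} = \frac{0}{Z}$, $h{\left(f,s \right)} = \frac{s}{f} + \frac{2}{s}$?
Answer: $\frac{461}{2} \approx 230.5$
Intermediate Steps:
$h{\left(f,s \right)} = \frac{2}{s} + \frac{s}{f}$
$n{\left(Z \right)} = 0$
$K{\left(g \right)} = - g$
$R{\left(T,o \right)} = - \frac{1}{2}$
$-88 - 637 R{\left(a{\left(n{\left(h{\left(6,5 \right)} \right)} \right)},K{\left(-3 \right)} \right)} = -88 - - \frac{637}{2} = -88 + \frac{637}{2} = \frac{461}{2}$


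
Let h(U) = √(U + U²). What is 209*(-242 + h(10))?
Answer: -50578 + 209*√110 ≈ -48386.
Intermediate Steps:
209*(-242 + h(10)) = 209*(-242 + √(10*(1 + 10))) = 209*(-242 + √(10*11)) = 209*(-242 + √110) = -50578 + 209*√110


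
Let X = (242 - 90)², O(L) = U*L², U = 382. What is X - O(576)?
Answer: -126715328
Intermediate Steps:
O(L) = 382*L²
X = 23104 (X = 152² = 23104)
X - O(576) = 23104 - 382*576² = 23104 - 382*331776 = 23104 - 1*126738432 = 23104 - 126738432 = -126715328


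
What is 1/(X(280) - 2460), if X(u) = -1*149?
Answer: -1/2609 ≈ -0.00038329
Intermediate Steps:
X(u) = -149
1/(X(280) - 2460) = 1/(-149 - 2460) = 1/(-2609) = -1/2609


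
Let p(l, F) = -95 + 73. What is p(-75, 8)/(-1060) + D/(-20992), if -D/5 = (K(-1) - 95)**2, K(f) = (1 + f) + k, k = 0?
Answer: 12073581/5562880 ≈ 2.1704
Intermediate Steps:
K(f) = 1 + f (K(f) = (1 + f) + 0 = 1 + f)
D = -45125 (D = -5*((1 - 1) - 95)**2 = -5*(0 - 95)**2 = -5*(-95)**2 = -5*9025 = -45125)
p(l, F) = -22
p(-75, 8)/(-1060) + D/(-20992) = -22/(-1060) - 45125/(-20992) = -22*(-1/1060) - 45125*(-1/20992) = 11/530 + 45125/20992 = 12073581/5562880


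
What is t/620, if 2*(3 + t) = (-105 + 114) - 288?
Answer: -57/248 ≈ -0.22984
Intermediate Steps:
t = -285/2 (t = -3 + ((-105 + 114) - 288)/2 = -3 + (9 - 288)/2 = -3 + (½)*(-279) = -3 - 279/2 = -285/2 ≈ -142.50)
t/620 = -285/2/620 = -285/2*1/620 = -57/248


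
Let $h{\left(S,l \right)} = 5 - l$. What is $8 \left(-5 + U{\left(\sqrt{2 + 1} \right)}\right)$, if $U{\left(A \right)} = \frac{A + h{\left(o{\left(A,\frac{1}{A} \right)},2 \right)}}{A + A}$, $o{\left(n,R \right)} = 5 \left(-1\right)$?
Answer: $-36 + 4 \sqrt{3} \approx -29.072$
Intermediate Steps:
$o{\left(n,R \right)} = -5$
$U{\left(A \right)} = \frac{3 + A}{2 A}$ ($U{\left(A \right)} = \frac{A + \left(5 - 2\right)}{A + A} = \frac{A + \left(5 - 2\right)}{2 A} = \left(A + 3\right) \frac{1}{2 A} = \left(3 + A\right) \frac{1}{2 A} = \frac{3 + A}{2 A}$)
$8 \left(-5 + U{\left(\sqrt{2 + 1} \right)}\right) = 8 \left(-5 + \frac{3 + \sqrt{2 + 1}}{2 \sqrt{2 + 1}}\right) = 8 \left(-5 + \frac{3 + \sqrt{3}}{2 \sqrt{3}}\right) = 8 \left(-5 + \frac{\frac{\sqrt{3}}{3} \left(3 + \sqrt{3}\right)}{2}\right) = 8 \left(-5 + \frac{\sqrt{3} \left(3 + \sqrt{3}\right)}{6}\right) = -40 + \frac{4 \sqrt{3} \left(3 + \sqrt{3}\right)}{3}$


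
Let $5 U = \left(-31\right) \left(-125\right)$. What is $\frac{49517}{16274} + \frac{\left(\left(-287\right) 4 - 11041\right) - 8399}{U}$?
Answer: $- \frac{296673437}{12612350} \approx -23.522$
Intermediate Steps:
$U = 775$ ($U = \frac{\left(-31\right) \left(-125\right)}{5} = \frac{1}{5} \cdot 3875 = 775$)
$\frac{49517}{16274} + \frac{\left(\left(-287\right) 4 - 11041\right) - 8399}{U} = \frac{49517}{16274} + \frac{\left(\left(-287\right) 4 - 11041\right) - 8399}{775} = 49517 \cdot \frac{1}{16274} + \left(\left(-1148 - 11041\right) - 8399\right) \frac{1}{775} = \frac{49517}{16274} + \left(-12189 - 8399\right) \frac{1}{775} = \frac{49517}{16274} - \frac{20588}{775} = - \frac{296673437}{12612350}$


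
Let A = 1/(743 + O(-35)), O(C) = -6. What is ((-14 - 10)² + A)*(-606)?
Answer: -257254878/737 ≈ -3.4906e+5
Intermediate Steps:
A = 1/737 (A = 1/(743 - 6) = 1/737 ≈ 0.0013569)
((-14 - 10)² + A)*(-606) = ((-14 - 10)² + 1/737)*(-606) = ((-24)² + 1/737)*(-606) = (576 + 1/737)*(-606) = (424513/737)*(-606) = -257254878/737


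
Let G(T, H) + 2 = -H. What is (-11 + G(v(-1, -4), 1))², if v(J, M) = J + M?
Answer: 196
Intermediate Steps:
G(T, H) = -2 - H
(-11 + G(v(-1, -4), 1))² = (-11 + (-2 - 1*1))² = (-11 + (-2 - 1))² = (-11 - 3)² = (-14)² = 196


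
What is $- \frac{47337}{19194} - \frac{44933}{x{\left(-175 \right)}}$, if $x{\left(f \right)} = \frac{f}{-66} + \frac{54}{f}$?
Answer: $- \frac{3320836403219}{173136278} \approx -19180.0$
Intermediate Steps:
$x{\left(f \right)} = \frac{54}{f} - \frac{f}{66}$ ($x{\left(f \right)} = f \left(- \frac{1}{66}\right) + \frac{54}{f} = - \frac{f}{66} + \frac{54}{f} = \frac{54}{f} - \frac{f}{66}$)
$- \frac{47337}{19194} - \frac{44933}{x{\left(-175 \right)}} = - \frac{47337}{19194} - \frac{44933}{\frac{54}{-175} - - \frac{175}{66}} = \left(-47337\right) \frac{1}{19194} - \frac{44933}{54 \left(- \frac{1}{175}\right) + \frac{175}{66}} = - \frac{15779}{6398} - \frac{44933}{- \frac{54}{175} + \frac{175}{66}} = - \frac{15779}{6398} - \frac{44933}{\frac{27061}{11550}} = - \frac{15779}{6398} - \frac{518976150}{27061} = - \frac{3320836403219}{173136278}$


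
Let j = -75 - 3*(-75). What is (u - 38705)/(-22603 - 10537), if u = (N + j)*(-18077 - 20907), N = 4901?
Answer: 196946889/33140 ≈ 5942.9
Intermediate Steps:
j = 150 (j = -75 + 225 = 150)
u = -196908184 (u = (4901 + 150)*(-18077 - 20907) = 5051*(-38984) = -196908184)
(u - 38705)/(-22603 - 10537) = (-196908184 - 38705)/(-22603 - 10537) = -196946889/(-33140) = -196946889*(-1/33140) = 196946889/33140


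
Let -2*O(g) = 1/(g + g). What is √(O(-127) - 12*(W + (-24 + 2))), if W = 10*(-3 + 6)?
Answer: I*√6193409/254 ≈ 9.7979*I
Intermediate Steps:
O(g) = -1/(4*g) (O(g) = -1/(2*(g + g)) = -1/(2*g)/2 = -1/(4*g))
W = 30 (W = 10*3 = 30)
√(O(-127) - 12*(W + (-24 + 2))) = √(-¼/(-127) - 12*(30 + (-24 + 2))) = √(-¼*(-1/127) - 12*(30 - 22)) = √(1/508 - 12*8) = √(1/508 - 96) = √(-48767/508) = I*√6193409/254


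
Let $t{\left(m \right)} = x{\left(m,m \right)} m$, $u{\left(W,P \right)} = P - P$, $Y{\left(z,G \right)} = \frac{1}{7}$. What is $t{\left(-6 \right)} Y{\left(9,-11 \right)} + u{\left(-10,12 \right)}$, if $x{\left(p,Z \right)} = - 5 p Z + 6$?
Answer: $\frac{1044}{7} \approx 149.14$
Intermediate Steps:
$Y{\left(z,G \right)} = \frac{1}{7}$
$x{\left(p,Z \right)} = 6 - 5 Z p$ ($x{\left(p,Z \right)} = - 5 Z p + 6 = 6 - 5 Z p$)
$u{\left(W,P \right)} = 0$
$t{\left(m \right)} = m \left(6 - 5 m^{2}\right)$ ($t{\left(m \right)} = \left(6 - 5 m m\right) m = \left(6 - 5 m^{2}\right) m = m \left(6 - 5 m^{2}\right)$)
$t{\left(-6 \right)} Y{\left(9,-11 \right)} + u{\left(-10,12 \right)} = - 6 \left(6 - 5 \left(-6\right)^{2}\right) \frac{1}{7} + 0 = - 6 \left(6 - 180\right) \frac{1}{7} + 0 = \left(-6\right) \left(-174\right) \frac{1}{7} + 0 = 1044 \cdot \frac{1}{7} + 0 = \frac{1044}{7} + 0 = \frac{1044}{7}$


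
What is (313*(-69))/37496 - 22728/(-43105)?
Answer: -78729597/1616265080 ≈ -0.048711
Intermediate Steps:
(313*(-69))/37496 - 22728/(-43105) = -21597*1/37496 - 22728*(-1/43105) = -21597/37496 + 22728/43105 = -78729597/1616265080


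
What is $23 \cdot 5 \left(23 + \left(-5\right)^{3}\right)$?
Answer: $-11730$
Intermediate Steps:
$23 \cdot 5 \left(23 + \left(-5\right)^{3}\right) = 23 \cdot 5 \left(23 - 125\right) = 23 \cdot 5 \left(-102\right) = 23 \left(-510\right) = -11730$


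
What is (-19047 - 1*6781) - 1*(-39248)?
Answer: 13420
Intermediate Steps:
(-19047 - 1*6781) - 1*(-39248) = (-19047 - 6781) + 39248 = -25828 + 39248 = 13420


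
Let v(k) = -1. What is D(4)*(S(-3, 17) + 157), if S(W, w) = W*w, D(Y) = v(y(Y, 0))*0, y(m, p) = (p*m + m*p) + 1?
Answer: 0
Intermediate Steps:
y(m, p) = 1 + 2*m*p (y(m, p) = (m*p + m*p) + 1 = 2*m*p + 1 = 1 + 2*m*p)
D(Y) = 0 (D(Y) = -1*0 = 0)
D(4)*(S(-3, 17) + 157) = 0*(-3*17 + 157) = 0*(-51 + 157) = 0*106 = 0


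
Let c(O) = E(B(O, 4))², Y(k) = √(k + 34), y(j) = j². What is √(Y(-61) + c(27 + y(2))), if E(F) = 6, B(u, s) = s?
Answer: √(36 + 3*I*√3) ≈ 6.0155 + 0.4319*I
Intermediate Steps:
Y(k) = √(34 + k)
c(O) = 36 (c(O) = 6² = 36)
√(Y(-61) + c(27 + y(2))) = √(√(34 - 61) + 36) = √(√(-27) + 36) = √(3*I*√3 + 36) = √(36 + 3*I*√3)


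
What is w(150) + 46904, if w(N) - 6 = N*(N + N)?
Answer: 91910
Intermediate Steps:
w(N) = 6 + 2*N**2 (w(N) = 6 + N*(N + N) = 6 + N*(2*N) = 6 + 2*N**2)
w(150) + 46904 = (6 + 2*150**2) + 46904 = (6 + 2*22500) + 46904 = (6 + 45000) + 46904 = 45006 + 46904 = 91910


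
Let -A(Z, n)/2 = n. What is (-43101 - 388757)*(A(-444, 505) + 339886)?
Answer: -146346311608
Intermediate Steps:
A(Z, n) = -2*n
(-43101 - 388757)*(A(-444, 505) + 339886) = (-43101 - 388757)*(-2*505 + 339886) = -431858*(-1010 + 339886) = -431858*338876 = -146346311608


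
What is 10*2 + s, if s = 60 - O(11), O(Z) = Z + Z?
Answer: 58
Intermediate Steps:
O(Z) = 2*Z
s = 38 (s = 60 - 2*11 = 60 - 1*22 = 60 - 22 = 38)
10*2 + s = 10*2 + 38 = 20 + 38 = 58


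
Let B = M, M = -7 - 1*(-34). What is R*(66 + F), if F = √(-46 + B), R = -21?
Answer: -1386 - 21*I*√19 ≈ -1386.0 - 91.537*I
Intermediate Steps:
M = 27 (M = -7 + 34 = 27)
B = 27
F = I*√19 (F = √(-46 + 27) = √(-19) = I*√19 ≈ 4.3589*I)
R*(66 + F) = -21*(66 + I*√19) = -1386 - 21*I*√19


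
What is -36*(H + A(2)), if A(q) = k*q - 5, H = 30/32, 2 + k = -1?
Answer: 1449/4 ≈ 362.25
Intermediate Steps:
k = -3 (k = -2 - 1 = -3)
H = 15/16 (H = 30*(1/32) = 15/16 ≈ 0.93750)
A(q) = -5 - 3*q (A(q) = -3*q - 5 = -5 - 3*q)
-36*(H + A(2)) = -36*(15/16 + (-5 - 3*2)) = -36*(15/16 + (-5 - 6)) = -36*(15/16 - 11) = -36*(-161/16) = 1449/4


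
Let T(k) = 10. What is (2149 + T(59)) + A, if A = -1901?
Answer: 258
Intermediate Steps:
(2149 + T(59)) + A = (2149 + 10) - 1901 = 2159 - 1901 = 258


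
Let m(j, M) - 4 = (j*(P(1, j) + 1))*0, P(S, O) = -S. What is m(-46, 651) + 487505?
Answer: 487509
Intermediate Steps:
m(j, M) = 4 (m(j, M) = 4 + (j*(-1*1 + 1))*0 = 4 + (j*(-1 + 1))*0 = 4 + (j*0)*0 = 4 + 0*0 = 4 + 0 = 4)
m(-46, 651) + 487505 = 4 + 487505 = 487509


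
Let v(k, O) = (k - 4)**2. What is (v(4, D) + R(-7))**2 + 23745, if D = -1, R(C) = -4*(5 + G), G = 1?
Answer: 24321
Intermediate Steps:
R(C) = -24 (R(C) = -4*(5 + 1) = -4*6 = -24)
v(k, O) = (-4 + k)**2
(v(4, D) + R(-7))**2 + 23745 = ((-4 + 4)**2 - 24)**2 + 23745 = (0**2 - 24)**2 + 23745 = (0 - 24)**2 + 23745 = (-24)**2 + 23745 = 576 + 23745 = 24321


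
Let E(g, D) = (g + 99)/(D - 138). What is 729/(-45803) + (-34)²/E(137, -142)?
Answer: -3706421771/2702377 ≈ -1371.5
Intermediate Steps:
E(g, D) = (99 + g)/(-138 + D)
729/(-45803) + (-34)²/E(137, -142) = 729/(-45803) + (-34)²/(((99 + 137)/(-138 - 142))) = 729*(-1/45803) + 1156/((236/(-280))) = -729/45803 + 1156/((-1/280*236)) = -729/45803 + 1156/(-59/70) = -729/45803 + 1156*(-70/59) = -729/45803 - 80920/59 = -3706421771/2702377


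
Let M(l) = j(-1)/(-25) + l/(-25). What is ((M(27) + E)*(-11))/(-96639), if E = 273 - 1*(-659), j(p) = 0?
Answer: 256003/2415975 ≈ 0.10596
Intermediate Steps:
E = 932 (E = 273 + 659 = 932)
M(l) = -l/25 (M(l) = 0/(-25) + l/(-25) = 0*(-1/25) + l*(-1/25) = 0 - l/25 = -l/25)
((M(27) + E)*(-11))/(-96639) = ((-1/25*27 + 932)*(-11))/(-96639) = ((-27/25 + 932)*(-11))*(-1/96639) = ((23273/25)*(-11))*(-1/96639) = -256003/25*(-1/96639) = 256003/2415975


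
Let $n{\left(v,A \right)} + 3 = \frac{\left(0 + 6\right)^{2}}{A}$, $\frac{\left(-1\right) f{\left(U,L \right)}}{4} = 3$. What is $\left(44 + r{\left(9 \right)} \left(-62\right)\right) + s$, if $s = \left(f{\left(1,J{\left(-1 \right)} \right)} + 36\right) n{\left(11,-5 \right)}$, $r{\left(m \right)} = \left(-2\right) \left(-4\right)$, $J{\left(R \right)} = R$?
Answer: $- \frac{3484}{5} \approx -696.8$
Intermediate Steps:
$f{\left(U,L \right)} = -12$ ($f{\left(U,L \right)} = \left(-4\right) 3 = -12$)
$r{\left(m \right)} = 8$
$n{\left(v,A \right)} = -3 + \frac{36}{A}$ ($n{\left(v,A \right)} = -3 + \frac{\left(0 + 6\right)^{2}}{A} = -3 + \frac{6^{2}}{A} = -3 + \frac{36}{A}$)
$s = - \frac{1224}{5}$ ($s = \left(-12 + 36\right) \left(-3 + \frac{36}{-5}\right) = 24 \left(-3 + 36 \left(- \frac{1}{5}\right)\right) = 24 \left(-3 - \frac{36}{5}\right) = 24 \left(- \frac{51}{5}\right) = - \frac{1224}{5} \approx -244.8$)
$\left(44 + r{\left(9 \right)} \left(-62\right)\right) + s = \left(44 + 8 \left(-62\right)\right) - \frac{1224}{5} = \left(44 - 496\right) - \frac{1224}{5} = -452 - \frac{1224}{5} = - \frac{3484}{5}$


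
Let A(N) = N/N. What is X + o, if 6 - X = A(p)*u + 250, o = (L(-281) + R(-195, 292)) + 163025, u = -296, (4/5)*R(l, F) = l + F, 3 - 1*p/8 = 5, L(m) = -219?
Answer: 651917/4 ≈ 1.6298e+5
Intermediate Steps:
p = -16 (p = 24 - 8*5 = 24 - 40 = -16)
R(l, F) = 5*F/4 + 5*l/4 (R(l, F) = 5*(l + F)/4 = 5*(F + l)/4 = 5*F/4 + 5*l/4)
A(N) = 1
o = 651709/4 (o = (-219 + ((5/4)*292 + (5/4)*(-195))) + 163025 = (-219 + (365 - 975/4)) + 163025 = (-219 + 485/4) + 163025 = -391/4 + 163025 = 651709/4 ≈ 1.6293e+5)
X = 52 (X = 6 - (1*(-296) + 250) = 6 - (-296 + 250) = 6 - 1*(-46) = 6 + 46 = 52)
X + o = 52 + 651709/4 = 651917/4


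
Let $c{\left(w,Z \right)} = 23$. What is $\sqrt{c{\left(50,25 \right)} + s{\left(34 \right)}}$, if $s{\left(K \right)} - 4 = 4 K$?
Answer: $\sqrt{163} \approx 12.767$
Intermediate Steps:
$s{\left(K \right)} = 4 + 4 K$
$\sqrt{c{\left(50,25 \right)} + s{\left(34 \right)}} = \sqrt{23 + \left(4 + 4 \cdot 34\right)} = \sqrt{23 + \left(4 + 136\right)} = \sqrt{23 + 140} = \sqrt{163}$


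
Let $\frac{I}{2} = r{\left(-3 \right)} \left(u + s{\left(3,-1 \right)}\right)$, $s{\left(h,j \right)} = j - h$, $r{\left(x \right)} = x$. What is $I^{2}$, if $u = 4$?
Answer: $0$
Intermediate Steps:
$I = 0$ ($I = 2 \left(- 3 \left(4 - 4\right)\right) = 2 \left(\left(-3\right) 0\right) = 2 \cdot 0 = 0$)
$I^{2} = 0^{2} = 0$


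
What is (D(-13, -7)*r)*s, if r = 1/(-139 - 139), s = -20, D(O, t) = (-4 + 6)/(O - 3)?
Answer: -5/556 ≈ -0.0089928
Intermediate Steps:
D(O, t) = 2/(-3 + O)
r = -1/278 (r = 1/(-278) = -1/278 ≈ -0.0035971)
(D(-13, -7)*r)*s = ((2/(-3 - 13))*(-1/278))*(-20) = ((2/(-16))*(-1/278))*(-20) = ((2*(-1/16))*(-1/278))*(-20) = -⅛*(-1/278)*(-20) = (1/2224)*(-20) = -5/556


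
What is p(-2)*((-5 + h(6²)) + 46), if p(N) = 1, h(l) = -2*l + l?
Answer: 5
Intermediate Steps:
h(l) = -l
p(-2)*((-5 + h(6²)) + 46) = 1*((-5 - 1*6²) + 46) = 1*((-5 - 1*36) + 46) = 1*((-5 - 36) + 46) = 1*(-41 + 46) = 1*5 = 5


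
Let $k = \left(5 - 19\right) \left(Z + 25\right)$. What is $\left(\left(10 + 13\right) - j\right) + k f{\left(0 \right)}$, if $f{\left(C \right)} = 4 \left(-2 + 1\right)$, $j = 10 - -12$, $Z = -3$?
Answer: $1233$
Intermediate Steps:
$j = 22$ ($j = 10 + 12 = 22$)
$k = -308$ ($k = \left(5 - 19\right) \left(-3 + 25\right) = \left(-14\right) 22 = -308$)
$f{\left(C \right)} = -4$ ($f{\left(C \right)} = 4 \left(-1\right) = -4$)
$\left(\left(10 + 13\right) - j\right) + k f{\left(0 \right)} = \left(\left(10 + 13\right) - 22\right) - -1232 = \left(23 - 22\right) + 1232 = 1 + 1232 = 1233$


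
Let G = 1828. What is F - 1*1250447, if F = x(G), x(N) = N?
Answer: -1248619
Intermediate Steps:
F = 1828
F - 1*1250447 = 1828 - 1*1250447 = 1828 - 1250447 = -1248619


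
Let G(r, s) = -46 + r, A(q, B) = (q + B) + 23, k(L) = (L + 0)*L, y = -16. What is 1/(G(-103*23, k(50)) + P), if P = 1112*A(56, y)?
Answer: 1/67641 ≈ 1.4784e-5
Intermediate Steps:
k(L) = L² (k(L) = L*L = L²)
A(q, B) = 23 + B + q (A(q, B) = (B + q) + 23 = 23 + B + q)
P = 70056 (P = 1112*(23 - 16 + 56) = 1112*63 = 70056)
1/(G(-103*23, k(50)) + P) = 1/((-46 - 103*23) + 70056) = 1/((-46 - 2369) + 70056) = 1/(-2415 + 70056) = 1/67641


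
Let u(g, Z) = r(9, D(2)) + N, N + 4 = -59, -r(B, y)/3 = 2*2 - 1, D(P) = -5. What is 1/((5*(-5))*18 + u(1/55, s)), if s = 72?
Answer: -1/522 ≈ -0.0019157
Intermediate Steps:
r(B, y) = -9 (r(B, y) = -3*(2*2 - 1) = -3*(4 - 1) = -3*3 = -9)
N = -63 (N = -4 - 59 = -63)
u(g, Z) = -72 (u(g, Z) = -9 - 63 = -72)
1/((5*(-5))*18 + u(1/55, s)) = 1/((5*(-5))*18 - 72) = 1/(-25*18 - 72) = 1/(-450 - 72) = 1/(-522) = -1/522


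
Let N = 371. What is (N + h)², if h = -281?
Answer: 8100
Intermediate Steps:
(N + h)² = (371 - 281)² = 90² = 8100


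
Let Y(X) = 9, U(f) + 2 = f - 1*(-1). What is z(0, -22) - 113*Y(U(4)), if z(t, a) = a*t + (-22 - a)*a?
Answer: -1017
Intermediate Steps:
U(f) = -1 + f (U(f) = -2 + (f - 1*(-1)) = -2 + (f + 1) = -2 + (1 + f) = -1 + f)
z(t, a) = a*t + a*(-22 - a)
z(0, -22) - 113*Y(U(4)) = -22*(-22 + 0 - 1*(-22)) - 113*9 = -22*(-22 + 0 + 22) - 1017 = -22*0 - 1017 = 0 - 1017 = -1017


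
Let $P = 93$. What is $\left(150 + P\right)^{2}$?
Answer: $59049$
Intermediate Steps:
$\left(150 + P\right)^{2} = \left(150 + 93\right)^{2} = 243^{2} = 59049$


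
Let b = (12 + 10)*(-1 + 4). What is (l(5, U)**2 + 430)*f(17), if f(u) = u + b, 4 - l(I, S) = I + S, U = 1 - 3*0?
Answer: 36022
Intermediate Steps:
b = 66 (b = 22*3 = 66)
U = 1 (U = 1 + 0 = 1)
l(I, S) = 4 - I - S (l(I, S) = 4 - (I + S) = 4 + (-I - S) = 4 - I - S)
f(u) = 66 + u (f(u) = u + 66 = 66 + u)
(l(5, U)**2 + 430)*f(17) = ((4 - 1*5 - 1*1)**2 + 430)*(66 + 17) = ((4 - 5 - 1)**2 + 430)*83 = ((-2)**2 + 430)*83 = (4 + 430)*83 = 434*83 = 36022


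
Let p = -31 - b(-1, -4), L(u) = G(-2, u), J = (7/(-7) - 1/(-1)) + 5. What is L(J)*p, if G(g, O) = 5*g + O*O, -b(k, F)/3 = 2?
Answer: -375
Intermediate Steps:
b(k, F) = -6 (b(k, F) = -3*2 = -6)
J = 5 (J = (7*(-⅐) - 1*(-1)) + 5 = (-1 + 1) + 5 = 0 + 5 = 5)
G(g, O) = O² + 5*g (G(g, O) = 5*g + O² = O² + 5*g)
L(u) = -10 + u² (L(u) = u² + 5*(-2) = u² - 10 = -10 + u²)
p = -25 (p = -31 - 1*(-6) = -31 + 6 = -25)
L(J)*p = (-10 + 5²)*(-25) = (-10 + 25)*(-25) = 15*(-25) = -375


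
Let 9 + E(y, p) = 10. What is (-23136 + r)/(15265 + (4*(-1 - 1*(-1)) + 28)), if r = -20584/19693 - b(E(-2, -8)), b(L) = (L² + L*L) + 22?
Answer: -456110464/301165049 ≈ -1.5145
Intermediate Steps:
E(y, p) = 1 (E(y, p) = -9 + 10 = 1)
b(L) = 22 + 2*L² (b(L) = (L² + L²) + 22 = 2*L² + 22 = 22 + 2*L²)
r = -493216/19693 (r = -20584/19693 - (22 + 2*1²) = -20584*1/19693 - (22 + 2*1) = -20584/19693 - (22 + 2) = -20584/19693 - 1*24 = -20584/19693 - 24 = -493216/19693 ≈ -25.045)
(-23136 + r)/(15265 + (4*(-1 - 1*(-1)) + 28)) = (-23136 - 493216/19693)/(15265 + (4*(-1 - 1*(-1)) + 28)) = -456110464/(19693*(15265 + (4*(-1 + 1) + 28))) = -456110464/(19693*(15265 + (4*0 + 28))) = -456110464/(19693*(15265 + (0 + 28))) = -456110464/(19693*(15265 + 28)) = -456110464/19693/15293 = -456110464/19693*1/15293 = -456110464/301165049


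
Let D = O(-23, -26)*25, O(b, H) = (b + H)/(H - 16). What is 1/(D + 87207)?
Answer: 6/523417 ≈ 1.1463e-5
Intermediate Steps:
O(b, H) = (H + b)/(-16 + H)
D = 175/6 (D = ((-26 - 23)/(-16 - 26))*25 = (-49/(-42))*25 = -1/42*(-49)*25 = (7/6)*25 = 175/6 ≈ 29.167)
1/(D + 87207) = 1/(175/6 + 87207) = 1/(523417/6) = 6/523417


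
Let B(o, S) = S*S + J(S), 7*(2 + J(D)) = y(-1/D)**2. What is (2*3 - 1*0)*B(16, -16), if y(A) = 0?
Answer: 1524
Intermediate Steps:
J(D) = -2 (J(D) = -2 + (1/7)*0**2 = -2 + (1/7)*0 = -2 + 0 = -2)
B(o, S) = -2 + S**2 (B(o, S) = S*S - 2 = S**2 - 2 = -2 + S**2)
(2*3 - 1*0)*B(16, -16) = (2*3 - 1*0)*(-2 + (-16)**2) = (6 + 0)*(-2 + 256) = 6*254 = 1524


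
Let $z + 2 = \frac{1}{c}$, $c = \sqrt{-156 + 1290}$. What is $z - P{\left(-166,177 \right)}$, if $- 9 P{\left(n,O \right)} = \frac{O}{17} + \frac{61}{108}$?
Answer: $- \frac{12895}{16524} + \frac{\sqrt{14}}{126} \approx -0.75068$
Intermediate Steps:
$c = 9 \sqrt{14}$ ($c = \sqrt{1134} = 9 \sqrt{14} \approx 33.675$)
$z = -2 + \frac{\sqrt{14}}{126}$ ($z = -2 + \frac{1}{9 \sqrt{14}} = -2 + \frac{\sqrt{14}}{126} \approx -1.9703$)
$P{\left(n,O \right)} = - \frac{61}{972} - \frac{O}{153}$ ($P{\left(n,O \right)} = - \frac{\frac{O}{17} + \frac{61}{108}}{9} = - \frac{\frac{61}{108} + \frac{O}{17}}{9} = - \frac{61}{972} - \frac{O}{153}$)
$z - P{\left(-166,177 \right)} = \left(-2 + \frac{\sqrt{14}}{126}\right) - \left(- \frac{61}{972} - \frac{59}{51}\right) = \left(-2 + \frac{\sqrt{14}}{126}\right) - - \frac{20153}{16524} = \left(-2 + \frac{\sqrt{14}}{126}\right) + \frac{20153}{16524} = - \frac{12895}{16524} + \frac{\sqrt{14}}{126}$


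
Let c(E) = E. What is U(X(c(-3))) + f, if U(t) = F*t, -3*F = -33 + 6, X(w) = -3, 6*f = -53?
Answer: -215/6 ≈ -35.833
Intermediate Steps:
f = -53/6 (f = (⅙)*(-53) = -53/6 ≈ -8.8333)
F = 9 (F = -(-33 + 6)/3 = -⅓*(-27) = 9)
U(t) = 9*t
U(X(c(-3))) + f = 9*(-3) - 53/6 = -27 - 53/6 = -215/6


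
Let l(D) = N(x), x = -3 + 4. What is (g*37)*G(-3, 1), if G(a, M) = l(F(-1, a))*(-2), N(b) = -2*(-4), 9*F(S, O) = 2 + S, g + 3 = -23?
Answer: 15392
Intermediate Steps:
g = -26 (g = -3 - 23 = -26)
F(S, O) = 2/9 + S/9 (F(S, O) = (2 + S)/9 = 2/9 + S/9)
x = 1
N(b) = 8
l(D) = 8
G(a, M) = -16 (G(a, M) = 8*(-2) = -16)
(g*37)*G(-3, 1) = -26*37*(-16) = -962*(-16) = 15392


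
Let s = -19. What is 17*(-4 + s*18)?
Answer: -5882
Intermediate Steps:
17*(-4 + s*18) = 17*(-4 - 19*18) = 17*(-4 - 342) = 17*(-346) = -5882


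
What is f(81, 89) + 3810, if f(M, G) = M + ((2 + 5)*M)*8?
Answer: 8427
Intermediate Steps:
f(M, G) = 57*M (f(M, G) = M + (7*M)*8 = M + 56*M = 57*M)
f(81, 89) + 3810 = 57*81 + 3810 = 4617 + 3810 = 8427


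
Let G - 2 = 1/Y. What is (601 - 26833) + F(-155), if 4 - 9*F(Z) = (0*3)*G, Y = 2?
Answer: -236084/9 ≈ -26232.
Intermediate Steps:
G = 5/2 (G = 2 + 1/2 = 5/2 ≈ 2.5000)
F(Z) = 4/9 (F(Z) = 4/9 - 0*3*5/(9*2) = 4/9 - 0*5/2 = 4/9 - 1/9*0 = 4/9 + 0 = 4/9)
(601 - 26833) + F(-155) = (601 - 26833) + 4/9 = -26232 + 4/9 = -236084/9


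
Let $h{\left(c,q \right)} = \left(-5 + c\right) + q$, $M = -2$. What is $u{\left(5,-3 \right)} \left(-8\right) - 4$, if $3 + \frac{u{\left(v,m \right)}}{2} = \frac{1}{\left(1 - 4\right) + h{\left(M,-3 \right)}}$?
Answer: $\frac{588}{13} \approx 45.231$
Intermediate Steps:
$h{\left(c,q \right)} = -5 + c + q$
$u{\left(v,m \right)} = - \frac{80}{13}$ ($u{\left(v,m \right)} = -6 + \frac{2}{\left(1 - 4\right) - 10} = -6 + \frac{2}{-3 - 10} = -6 + \frac{2}{-13} = -6 + 2 \left(- \frac{1}{13}\right) = -6 - \frac{2}{13} = - \frac{80}{13}$)
$u{\left(5,-3 \right)} \left(-8\right) - 4 = \left(- \frac{80}{13}\right) \left(-8\right) - 4 = \frac{640}{13} - 4 = \frac{588}{13}$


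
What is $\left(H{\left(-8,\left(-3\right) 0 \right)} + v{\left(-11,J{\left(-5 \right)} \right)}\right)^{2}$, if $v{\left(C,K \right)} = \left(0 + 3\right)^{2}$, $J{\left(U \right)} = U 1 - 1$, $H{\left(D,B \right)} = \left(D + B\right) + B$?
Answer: $1$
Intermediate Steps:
$H{\left(D,B \right)} = D + 2 B$ ($H{\left(D,B \right)} = \left(B + D\right) + B = D + 2 B$)
$J{\left(U \right)} = -1 + U$ ($J{\left(U \right)} = U - 1 = -1 + U$)
$v{\left(C,K \right)} = 9$ ($v{\left(C,K \right)} = 3^{2} = 9$)
$\left(H{\left(-8,\left(-3\right) 0 \right)} + v{\left(-11,J{\left(-5 \right)} \right)}\right)^{2} = \left(\left(-8 + 2 \left(\left(-3\right) 0\right)\right) + 9\right)^{2} = \left(\left(-8 + 2 \cdot 0\right) + 9\right)^{2} = \left(\left(-8 + 0\right) + 9\right)^{2} = \left(-8 + 9\right)^{2} = 1^{2} = 1$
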